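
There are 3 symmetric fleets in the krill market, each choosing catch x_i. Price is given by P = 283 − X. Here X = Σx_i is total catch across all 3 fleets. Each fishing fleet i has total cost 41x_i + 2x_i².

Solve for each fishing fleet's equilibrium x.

A representative fishing fleet's profit is π_i = x_i(283 − X) − 41x_i − 2x_i², with X = x_i + Σ_{j≠i} x_j.
First-order condition: 242 − 6x_i − Σ_{j≠i} x_j = 0.
Imposing symmetry (x_j = x for all j) turns Σ_{j≠i} x_j into 2x, so 242 = 8x and x = 30.25.

30.25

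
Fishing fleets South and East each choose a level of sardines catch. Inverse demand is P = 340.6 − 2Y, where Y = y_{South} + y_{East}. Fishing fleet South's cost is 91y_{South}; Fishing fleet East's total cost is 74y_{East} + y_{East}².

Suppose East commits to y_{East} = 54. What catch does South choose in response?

Fishing fleet South's profit: π = y_{South}(340.6 − 2(y_{South} + y_{East})) − 91y_{South}.
∂π/∂y_{South} = 249.6 − 4y_{South} − 2y_{East} = 0, so y_{South} = 62.4 − 0.5y_{East}.
At y_{East} = 54: y_{South} = 62.4 − 0.5·54 = 35.4.

35.4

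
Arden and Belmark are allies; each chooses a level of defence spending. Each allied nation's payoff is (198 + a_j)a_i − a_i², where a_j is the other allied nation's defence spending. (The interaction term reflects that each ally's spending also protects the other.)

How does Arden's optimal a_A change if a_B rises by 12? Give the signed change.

6

Arden's payoff is (198 + a_B)a_A − a_A².
∂π/∂a_A = 198 + a_B − 2a_A = 0, so a_A = 99 + 0.5a_B.
The reaction-function slope is 0.5, so a 12-unit rise in a_B moves a_A by 0.5 × 12 = 6. Arden's best response rises — the actions are strategic complements.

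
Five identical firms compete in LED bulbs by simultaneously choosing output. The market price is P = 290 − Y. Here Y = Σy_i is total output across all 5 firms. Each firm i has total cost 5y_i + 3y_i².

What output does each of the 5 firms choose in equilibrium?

A representative firm's profit is π_i = y_i(290 − Y) − 5y_i − 3y_i², with Y = y_i + Σ_{j≠i} y_j.
First-order condition: 285 − 8y_i − Σ_{j≠i} y_j = 0.
In a symmetric equilibrium every firm chooses the same y, so Σ_{j≠i} y_j = 4y. The condition becomes 285 − 12y = 0, giving y = 285/12 = 23.75.

23.75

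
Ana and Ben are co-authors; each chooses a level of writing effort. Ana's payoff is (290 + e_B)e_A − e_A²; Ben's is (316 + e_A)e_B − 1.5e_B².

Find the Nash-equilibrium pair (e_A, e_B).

237.2, 184.4

Expanding Ana's payoff: 290e_A + e_Be_A − e_A².
∂π/∂e_A = 290 + e_B − 2e_A = 0, so e_A = 145 + 0.5e_B.
Likewise for Ben: e_B = 316/3 + (1/3)e_A.
Plugging e_B into Ana's best response: e_A = 145 + 0.5(316/3 + (1/3)e_A) ⇒ (5/6)e_A = 593/3, so e_A = 237.2.
Then e_B = 316/3 + (1/3)·237.2 = 184.4.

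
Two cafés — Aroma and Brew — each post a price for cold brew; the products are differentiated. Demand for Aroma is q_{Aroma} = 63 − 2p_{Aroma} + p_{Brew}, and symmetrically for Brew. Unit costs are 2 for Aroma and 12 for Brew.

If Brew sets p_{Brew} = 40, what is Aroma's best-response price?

Aroma's profit: π = (p_{Aroma} − 2)(63 − 2p_{Aroma} + p_{Brew}).
∂π/∂p_{Aroma} = 67 − 4p_{Aroma} + p_{Brew} = 0 ⇒ p_{Aroma} = 16.75 + 0.25p_{Brew}.
At p_{Brew} = 40: p_{Aroma} = 16.75 + 0.25·40 = 26.75.

26.75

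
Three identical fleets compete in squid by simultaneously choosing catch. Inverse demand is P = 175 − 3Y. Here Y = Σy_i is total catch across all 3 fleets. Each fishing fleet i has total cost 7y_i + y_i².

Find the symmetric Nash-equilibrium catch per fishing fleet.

12

A representative fishing fleet's profit is π_i = y_i(175 − 3Y) − 7y_i − y_i², with Y = y_i + Σ_{j≠i} y_j.
First-order condition: 168 − 8y_i − 3Σ_{j≠i} y_j = 0.
In a symmetric equilibrium every fishing fleet chooses the same y, so Σ_{j≠i} y_j = 2y. The condition becomes 168 − 14y = 0, giving y = 168/14 = 12.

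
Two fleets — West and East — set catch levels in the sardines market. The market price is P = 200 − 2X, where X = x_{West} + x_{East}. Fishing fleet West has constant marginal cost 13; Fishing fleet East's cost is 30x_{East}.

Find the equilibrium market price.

81

Fishing fleet West's profit: π = x_{West}(200 − 2(x_{West} + x_{East})) − 13x_{West}.
∂π/∂x_{West} = 187 − 4x_{West} − 2x_{East} = 0, so x_{West} = 46.75 − 0.5x_{East}.
By the same steps for East: x_{East} = 42.5 − 0.5x_{West}.
Solving the two reaction functions simultaneously: (1 − (−0.5)(−0.5))x_{West} = 46.75 − 0.5·42.5, so 0.75x_{West} = 25.5 and x_{West} = 34.
Then x_{East} = 42.5 − 0.5·34 = 25.5.
Equilibrium price: P = 200 − 2·59.5 = 81.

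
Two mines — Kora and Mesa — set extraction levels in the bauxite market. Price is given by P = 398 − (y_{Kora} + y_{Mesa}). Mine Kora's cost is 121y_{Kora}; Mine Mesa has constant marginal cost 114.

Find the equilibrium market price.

Mine Kora's profit: π = y_{Kora}(398 − (y_{Kora} + y_{Mesa})) − 121y_{Kora}.
∂π/∂y_{Kora} = 277 − 2y_{Kora} − y_{Mesa} = 0, so y_{Kora} = 138.5 − 0.5y_{Mesa}.
By the same steps for Mesa: y_{Mesa} = 142 − 0.5y_{Kora}.
Solving the two reaction functions simultaneously: (1 − (−0.5)(−0.5))y_{Kora} = 138.5 − 0.5·142, so 0.75y_{Kora} = 67.5 and y_{Kora} = 90.
Then y_{Mesa} = 142 − 0.5·90 = 97.
Equilibrium price: P = 398 − 187 = 211.

211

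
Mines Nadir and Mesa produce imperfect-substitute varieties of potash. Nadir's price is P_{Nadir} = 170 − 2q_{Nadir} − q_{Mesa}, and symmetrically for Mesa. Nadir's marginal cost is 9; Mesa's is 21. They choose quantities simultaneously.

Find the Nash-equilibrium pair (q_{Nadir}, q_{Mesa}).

33, 29

Mine Nadir's profit: π = q_{Nadir}(170 − 2q_{Nadir} − q_{Mesa}) − 9q_{Nadir}.
∂π/∂q_{Nadir} = 161 − 4q_{Nadir} − q_{Mesa} = 0 ⇒ q_{Nadir} = 40.25 − 0.25q_{Mesa}.
Similarly q_{Mesa} = 37.25 − 0.25q_{Nadir}.
Plugging q_{Mesa} into Nadir's best response: q_{Nadir} = 40.25 − 0.25(37.25 − 0.25q_{Nadir}) ⇒ 0.9375q_{Nadir} = 30.9375, so q_{Nadir} = 33.
Then q_{Mesa} = 37.25 − 0.25·33 = 29.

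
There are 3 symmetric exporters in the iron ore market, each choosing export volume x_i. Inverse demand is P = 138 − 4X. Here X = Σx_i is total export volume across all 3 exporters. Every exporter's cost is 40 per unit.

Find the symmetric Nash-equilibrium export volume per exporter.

A representative exporter's profit is π_i = x_i(138 − 4X) − 40x_i, with X = x_i + Σ_{j≠i} x_j.
First-order condition: 98 − 8x_i − 4Σ_{j≠i} x_j = 0.
Imposing symmetry (x_j = x for all j) turns Σ_{j≠i} x_j into 2x, so 98 = 16x and x = 6.125.

6.125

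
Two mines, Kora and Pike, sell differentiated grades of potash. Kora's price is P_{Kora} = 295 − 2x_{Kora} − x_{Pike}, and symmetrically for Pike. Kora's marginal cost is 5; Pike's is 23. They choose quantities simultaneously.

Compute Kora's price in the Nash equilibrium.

Mine Kora's profit: π = x_{Kora}(295 − 2x_{Kora} − x_{Pike}) − 5x_{Kora}.
∂π/∂x_{Kora} = 290 − 4x_{Kora} − x_{Pike} = 0 ⇒ x_{Kora} = 72.5 − 0.25x_{Pike}.
Similarly x_{Pike} = 68 − 0.25x_{Kora}.
Substituting the second reaction function into the first: x_{Kora} = 72.5 − 0.25(68 − 0.25x_{Kora}), which gives 0.9375x_{Kora} = 55.5 ⇒ x_{Kora} = 59.2.
Then x_{Pike} = 68 − 0.25·59.2 = 53.2.
P_{Kora} = 295 − 2·59.2 − 53.2 = 123.4.

123.4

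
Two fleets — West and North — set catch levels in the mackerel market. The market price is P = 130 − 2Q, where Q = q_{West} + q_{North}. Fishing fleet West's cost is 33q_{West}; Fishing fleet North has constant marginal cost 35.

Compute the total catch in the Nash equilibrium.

Fishing fleet West's profit: π = q_{West}(130 − 2(q_{West} + q_{North})) − 33q_{West}.
∂π/∂q_{West} = 97 − 4q_{West} − 2q_{North} = 0, so q_{West} = 24.25 − 0.5q_{North}.
By the same steps for North: q_{North} = 23.75 − 0.5q_{West}.
Substituting the second reaction function into the first: q_{West} = 24.25 − 0.5(23.75 − 0.5q_{West}), which gives 0.75q_{West} = 12.375 ⇒ q_{West} = 16.5.
Then q_{North} = 23.75 − 0.5·16.5 = 15.5.
Total catch: 16.5 + 15.5 = 32.

32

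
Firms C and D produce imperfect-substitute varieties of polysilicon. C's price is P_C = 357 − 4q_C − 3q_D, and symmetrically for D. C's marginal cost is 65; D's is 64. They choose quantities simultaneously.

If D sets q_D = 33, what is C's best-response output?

Firm C's profit: π = q_C(357 − 4q_C − 3q_D) − 65q_C.
∂π/∂q_C = 292 − 8q_C − 3q_D = 0 ⇒ q_C = 36.5 − 0.375q_D.
At q_D = 33: q_C = 36.5 − 0.375·33 = 24.125.

24.125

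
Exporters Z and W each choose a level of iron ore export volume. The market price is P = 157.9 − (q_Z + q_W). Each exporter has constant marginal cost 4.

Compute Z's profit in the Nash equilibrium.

Exporter Z's profit: π = q_Z(157.9 − (q_Z + q_W)) − 4q_Z.
∂π/∂q_Z = 153.9 − 2q_Z − q_W = 0, so q_Z = 76.95 − 0.5q_W.
By symmetry q_W = q_Z; substituting into the reaction function, 1.5q_Z = 76.95 and q_Z = 51.3.
Price P = 157.9 − 102.6 = 55.3.
Z's profit: (55.3 − 4)·51.3 = 2631.69.

2631.69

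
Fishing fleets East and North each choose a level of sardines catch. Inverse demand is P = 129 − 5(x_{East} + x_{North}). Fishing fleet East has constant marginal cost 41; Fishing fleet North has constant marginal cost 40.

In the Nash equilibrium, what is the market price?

Fishing fleet East's profit: π = x_{East}(129 − 5(x_{East} + x_{North})) − 41x_{East}.
∂π/∂x_{East} = 88 − 10x_{East} − 5x_{North} = 0, so x_{East} = 8.8 − 0.5x_{North}.
By the same steps for North: x_{North} = 8.9 − 0.5x_{East}.
Substituting the second reaction function into the first: x_{East} = 8.8 − 0.5(8.9 − 0.5x_{East}), which gives 0.75x_{East} = 4.35 ⇒ x_{East} = 5.8.
Then x_{North} = 8.9 − 0.5·5.8 = 6.
Equilibrium price: P = 129 − 5·11.8 = 70.

70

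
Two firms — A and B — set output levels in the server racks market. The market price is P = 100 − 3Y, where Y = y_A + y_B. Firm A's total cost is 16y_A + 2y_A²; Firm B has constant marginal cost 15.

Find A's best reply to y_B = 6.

6.6

Firm A's profit: π = y_A(100 − 3(y_A + y_B)) − 16y_A − 2y_A².
∂π/∂y_A = 84 − 10y_A − 3y_B = 0, so y_A = 8.4 − 0.3y_B.
At y_B = 6: y_A = 8.4 − 0.3·6 = 6.6.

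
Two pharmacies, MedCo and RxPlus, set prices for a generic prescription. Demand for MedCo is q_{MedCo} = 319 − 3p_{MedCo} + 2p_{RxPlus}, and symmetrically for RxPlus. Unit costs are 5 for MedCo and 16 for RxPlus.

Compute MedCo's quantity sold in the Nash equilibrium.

MedCo's profit: π = (p_{MedCo} − 5)(319 − 3p_{MedCo} + 2p_{RxPlus}).
∂π/∂p_{MedCo} = 334 − 6p_{MedCo} + 2p_{RxPlus} = 0 ⇒ p_{MedCo} = 167/3 + (1/3)p_{RxPlus}.
Similarly p_{RxPlus} = 367/6 + (1/3)p_{MedCo}.
Plugging p_{RxPlus} into MedCo's best response: p_{MedCo} = 167/3 + (1/3)(367/6 + (1/3)p_{MedCo}) ⇒ (8/9)p_{MedCo} = 1369/18, so p_{MedCo} = 85.5625.
Then p_{RxPlus} = 367/6 + (1/3)·85.5625 = 89.6875.
q_{MedCo} = 319 − 3·85.5625 + 2·89.6875 = 241.6875.

241.6875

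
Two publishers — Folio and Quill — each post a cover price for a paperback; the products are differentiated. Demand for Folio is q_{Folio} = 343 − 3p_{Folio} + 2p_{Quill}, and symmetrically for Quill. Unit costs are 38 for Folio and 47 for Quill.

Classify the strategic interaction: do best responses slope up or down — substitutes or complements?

Folio's profit: π = (p_{Folio} − 38)(343 − 3p_{Folio} + 2p_{Quill}).
∂π/∂p_{Folio} = 457 − 6p_{Folio} + 2p_{Quill} = 0 ⇒ p_{Folio} = 457/6 + (1/3)p_{Quill}.
The best-response slope dp_{Folio}/dp_{Quill} = 1/3 > 0: the reaction function is upward-sloping, so the choices are strategic complements.

strategic complements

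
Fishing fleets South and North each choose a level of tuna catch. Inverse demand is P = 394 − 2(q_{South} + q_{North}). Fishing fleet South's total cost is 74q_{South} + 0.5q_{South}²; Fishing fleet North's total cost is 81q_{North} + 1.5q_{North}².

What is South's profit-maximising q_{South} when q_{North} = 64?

38.4

Fishing fleet South's profit: π = q_{South}(394 − 2(q_{South} + q_{North})) − 74q_{South} − 0.5q_{South}².
∂π/∂q_{South} = 320 − 5q_{South} − 2q_{North} = 0, so q_{South} = 64 − 0.4q_{North}.
At q_{North} = 64: q_{South} = 64 − 0.4·64 = 38.4.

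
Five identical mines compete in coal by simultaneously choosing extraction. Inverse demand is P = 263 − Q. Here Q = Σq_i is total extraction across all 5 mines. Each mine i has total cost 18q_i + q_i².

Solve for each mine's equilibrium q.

30.625

A representative mine's profit is π_i = q_i(263 − Q) − 18q_i − q_i², with Q = q_i + Σ_{j≠i} q_j.
First-order condition: 245 − 4q_i − Σ_{j≠i} q_j = 0.
With identical mines, set every q_j = q: then 245 − 4q − 4q = 0, i.e. q = 245/8 = 30.625.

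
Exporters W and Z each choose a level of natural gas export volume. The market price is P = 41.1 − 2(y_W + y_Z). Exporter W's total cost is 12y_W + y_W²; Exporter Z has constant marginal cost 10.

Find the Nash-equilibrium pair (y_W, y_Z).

2.71, 6.42

Exporter W's profit: π = y_W(41.1 − 2(y_W + y_Z)) − 12y_W − y_W².
∂π/∂y_W = 29.1 − 6y_W − 2y_Z = 0, so y_W = 4.85 − (1/3)y_Z.
For Z: ∂π/∂y_Z = 31.1 − 4y_Z − 2y_W = 0 ⇒ y_Z = 7.775 − 0.5y_W.
Plugging y_Z into W's best response: y_W = 4.85 − (1/3)(7.775 − 0.5y_W) ⇒ (5/6)y_W = 271/120, so y_W = 2.71.
Then y_Z = 7.775 − 0.5·2.71 = 6.42.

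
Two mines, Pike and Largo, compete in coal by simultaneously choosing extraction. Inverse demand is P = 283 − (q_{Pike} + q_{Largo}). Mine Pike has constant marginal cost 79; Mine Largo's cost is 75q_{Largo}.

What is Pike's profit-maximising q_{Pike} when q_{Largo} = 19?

Mine Pike's profit: π = q_{Pike}(283 − (q_{Pike} + q_{Largo})) − 79q_{Pike}.
∂π/∂q_{Pike} = 204 − 2q_{Pike} − q_{Largo} = 0, so q_{Pike} = 102 − 0.5q_{Largo}.
At q_{Largo} = 19: q_{Pike} = 102 − 0.5·19 = 92.5.

92.5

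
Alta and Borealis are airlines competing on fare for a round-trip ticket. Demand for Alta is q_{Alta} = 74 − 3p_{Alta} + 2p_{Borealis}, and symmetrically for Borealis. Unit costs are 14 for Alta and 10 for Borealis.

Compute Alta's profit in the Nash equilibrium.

Alta's profit: π = (p_{Alta} − 14)(74 − 3p_{Alta} + 2p_{Borealis}).
∂π/∂p_{Alta} = 116 − 6p_{Alta} + 2p_{Borealis} = 0 ⇒ p_{Alta} = 58/3 + (1/3)p_{Borealis}.
Similarly p_{Borealis} = 52/3 + (1/3)p_{Alta}.
Plugging p_{Borealis} into Alta's best response: p_{Alta} = 58/3 + (1/3)(52/3 + (1/3)p_{Alta}) ⇒ (8/9)p_{Alta} = 226/9, so p_{Alta} = 28.25.
Then p_{Borealis} = 52/3 + (1/3)·28.25 = 26.75.
q_{Alta} = 74 − 3·28.25 + 2·26.75 = 42.75.
Profit = (28.25 − 14)·42.75 = 609.1875.

609.1875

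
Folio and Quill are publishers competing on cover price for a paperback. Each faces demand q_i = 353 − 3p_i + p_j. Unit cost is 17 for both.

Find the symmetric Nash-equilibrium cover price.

Folio's profit: π = (p_{Folio} − 17)(353 − 3p_{Folio} + p_{Quill}).
∂π/∂p_{Folio} = 404 − 6p_{Folio} + p_{Quill} = 0 ⇒ p_{Folio} = 202/3 + (1/6)p_{Quill}.
By symmetry p_{Quill} = p_{Folio}; substituting into the reaction function, (5/6)p_{Folio} = 202/3 and p_{Folio} = 80.8.

80.8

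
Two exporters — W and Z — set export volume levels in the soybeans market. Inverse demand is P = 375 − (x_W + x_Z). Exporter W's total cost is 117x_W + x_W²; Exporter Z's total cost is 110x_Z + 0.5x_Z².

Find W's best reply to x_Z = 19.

59.75

Exporter W's profit: π = x_W(375 − (x_W + x_Z)) − 117x_W − x_W².
∂π/∂x_W = 258 − 4x_W − x_Z = 0, so x_W = 64.5 − 0.25x_Z.
At x_Z = 19: x_W = 64.5 − 0.25·19 = 59.75.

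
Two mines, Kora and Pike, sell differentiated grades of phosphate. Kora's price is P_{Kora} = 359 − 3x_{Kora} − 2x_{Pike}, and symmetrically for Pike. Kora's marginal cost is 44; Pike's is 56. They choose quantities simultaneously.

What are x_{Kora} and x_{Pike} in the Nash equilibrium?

40.125, 37.125

Mine Kora's profit: π = x_{Kora}(359 − 3x_{Kora} − 2x_{Pike}) − 44x_{Kora}.
∂π/∂x_{Kora} = 315 − 6x_{Kora} − 2x_{Pike} = 0 ⇒ x_{Kora} = 52.5 − (1/3)x_{Pike}.
Similarly x_{Pike} = 50.5 − (1/3)x_{Kora}.
Solving the two reaction functions simultaneously: (1 − (−1/3)(−1/3))x_{Kora} = 52.5 − (1/3)·50.5, so (8/9)x_{Kora} = 107/3 and x_{Kora} = 40.125.
Then x_{Pike} = 50.5 − (1/3)·40.125 = 37.125.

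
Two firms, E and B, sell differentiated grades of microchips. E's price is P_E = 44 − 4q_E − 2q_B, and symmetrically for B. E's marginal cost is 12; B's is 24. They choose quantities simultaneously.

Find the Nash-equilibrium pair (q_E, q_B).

3.6, 1.6

Firm E's profit: π = q_E(44 − 4q_E − 2q_B) − 12q_E.
∂π/∂q_E = 32 − 8q_E − 2q_B = 0 ⇒ q_E = 4 − 0.25q_B.
Similarly q_B = 2.5 − 0.25q_E.
Plugging q_B into E's best response: q_E = 4 − 0.25(2.5 − 0.25q_E) ⇒ 0.9375q_E = 3.375, so q_E = 3.6.
Then q_B = 2.5 − 0.25·3.6 = 1.6.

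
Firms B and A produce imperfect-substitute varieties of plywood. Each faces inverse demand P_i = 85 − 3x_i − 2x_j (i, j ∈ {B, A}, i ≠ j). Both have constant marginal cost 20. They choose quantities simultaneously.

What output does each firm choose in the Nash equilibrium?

Firm B's profit: π = x_B(85 − 3x_B − 2x_A) − 20x_B.
∂π/∂x_B = 65 − 6x_B − 2x_A = 0 ⇒ x_B = 65/6 − (1/3)x_A.
Setting x_B = x_A in the reaction function: x_B = 65/6 − (1/3)x_B, so x_B = (65/6) / (4/3) = 8.125.

8.125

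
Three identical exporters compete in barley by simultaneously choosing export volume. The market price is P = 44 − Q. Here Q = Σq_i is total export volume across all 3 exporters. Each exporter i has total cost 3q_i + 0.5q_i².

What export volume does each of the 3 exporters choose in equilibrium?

A representative exporter's profit is π_i = q_i(44 − Q) − 3q_i − 0.5q_i², with Q = q_i + Σ_{j≠i} q_j.
First-order condition: 41 − 3q_i − Σ_{j≠i} q_j = 0.
Imposing symmetry (q_j = q for all j) turns Σ_{j≠i} q_j into 2q, so 41 = 5q and q = 8.2.

8.2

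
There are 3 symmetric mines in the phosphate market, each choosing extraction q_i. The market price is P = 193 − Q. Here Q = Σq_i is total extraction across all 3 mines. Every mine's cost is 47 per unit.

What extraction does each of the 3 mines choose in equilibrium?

A representative mine's profit is π_i = q_i(193 − Q) − 47q_i, with Q = q_i + Σ_{j≠i} q_j.
First-order condition: 146 − 2q_i − Σ_{j≠i} q_j = 0.
In a symmetric equilibrium every mine chooses the same q, so Σ_{j≠i} q_j = 2q. The condition becomes 146 − 4q = 0, giving q = 146/4 = 36.5.

36.5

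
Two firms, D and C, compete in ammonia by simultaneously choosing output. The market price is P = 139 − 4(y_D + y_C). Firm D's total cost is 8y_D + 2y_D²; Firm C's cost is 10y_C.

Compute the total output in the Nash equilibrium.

19.45

Firm D's profit: π = y_D(139 − 4(y_D + y_C)) − 8y_D − 2y_D².
∂π/∂y_D = 131 − 12y_D − 4y_C = 0, so y_D = 131/12 − (1/3)y_C.
For C: ∂π/∂y_C = 129 − 8y_C − 4y_D = 0 ⇒ y_C = 16.125 − 0.5y_D.
Substituting the second reaction function into the first: y_D = 131/12 − (1/3)(16.125 − 0.5y_D), which gives (5/6)y_D = 133/24 ⇒ y_D = 6.65.
Then y_C = 16.125 − 0.5·6.65 = 12.8.
Total output: 6.65 + 12.8 = 19.45.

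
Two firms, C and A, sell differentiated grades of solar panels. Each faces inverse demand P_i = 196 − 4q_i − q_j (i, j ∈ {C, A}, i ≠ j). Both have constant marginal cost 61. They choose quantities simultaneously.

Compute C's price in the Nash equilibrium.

Firm C's profit: π = q_C(196 − 4q_C − q_A) − 61q_C.
∂π/∂q_C = 135 − 8q_C − q_A = 0 ⇒ q_C = 16.875 − 0.125q_A.
By symmetry q_A = q_C; substituting into the reaction function, 1.125q_C = 16.875 and q_C = 15.
P_C = 196 − 4·15 − 15 = 121.

121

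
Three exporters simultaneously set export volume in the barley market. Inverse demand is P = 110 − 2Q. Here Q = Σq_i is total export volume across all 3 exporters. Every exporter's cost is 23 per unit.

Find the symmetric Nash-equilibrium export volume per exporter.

10.875

A representative exporter's profit is π_i = q_i(110 − 2Q) − 23q_i, with Q = q_i + Σ_{j≠i} q_j.
First-order condition: 87 − 4q_i − 2Σ_{j≠i} q_j = 0.
In a symmetric equilibrium every exporter chooses the same q, so Σ_{j≠i} q_j = 2q. The condition becomes 87 − 8q = 0, giving q = 87/8 = 10.875.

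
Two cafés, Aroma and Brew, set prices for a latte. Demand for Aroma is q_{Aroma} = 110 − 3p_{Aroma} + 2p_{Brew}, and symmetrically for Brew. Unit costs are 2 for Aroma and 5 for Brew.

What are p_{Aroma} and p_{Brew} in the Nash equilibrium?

Aroma's profit: π = (p_{Aroma} − 2)(110 − 3p_{Aroma} + 2p_{Brew}).
∂π/∂p_{Aroma} = 116 − 6p_{Aroma} + 2p_{Brew} = 0 ⇒ p_{Aroma} = 58/3 + (1/3)p_{Brew}.
Similarly p_{Brew} = 125/6 + (1/3)p_{Aroma}.
Solving the two reaction functions simultaneously: (1 − (1/3)(1/3))p_{Aroma} = 58/3 + (1/3)·(125/6), so (8/9)p_{Aroma} = 473/18 and p_{Aroma} = 29.5625.
Then p_{Brew} = 125/6 + (1/3)·29.5625 = 30.6875.

29.5625, 30.6875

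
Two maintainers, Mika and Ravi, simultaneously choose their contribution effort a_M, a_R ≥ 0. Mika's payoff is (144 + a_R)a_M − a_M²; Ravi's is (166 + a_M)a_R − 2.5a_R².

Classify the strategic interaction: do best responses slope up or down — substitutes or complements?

Expanding Mika's payoff: 144a_M + a_Ra_M − a_M².
∂π/∂a_M = 144 + a_R − 2a_M = 0, so a_M = 72 + 0.5a_R.
The best-response slope da_M/da_R = 0.5 > 0: the reaction function is upward-sloping, so the choices are strategic complements.

strategic complements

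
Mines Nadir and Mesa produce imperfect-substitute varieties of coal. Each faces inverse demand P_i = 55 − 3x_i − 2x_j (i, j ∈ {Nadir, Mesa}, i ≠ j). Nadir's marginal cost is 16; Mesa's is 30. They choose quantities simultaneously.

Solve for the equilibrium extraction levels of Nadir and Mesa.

5.75, 2.25

Mine Nadir's profit: π = x_{Nadir}(55 − 3x_{Nadir} − 2x_{Mesa}) − 16x_{Nadir}.
∂π/∂x_{Nadir} = 39 − 6x_{Nadir} − 2x_{Mesa} = 0 ⇒ x_{Nadir} = 6.5 − (1/3)x_{Mesa}.
Similarly x_{Mesa} = 25/6 − (1/3)x_{Nadir}.
Substituting the second reaction function into the first: x_{Nadir} = 6.5 − (1/3)(25/6 − (1/3)x_{Nadir}), which gives (8/9)x_{Nadir} = 46/9 ⇒ x_{Nadir} = 5.75.
Then x_{Mesa} = 25/6 − (1/3)·5.75 = 2.25.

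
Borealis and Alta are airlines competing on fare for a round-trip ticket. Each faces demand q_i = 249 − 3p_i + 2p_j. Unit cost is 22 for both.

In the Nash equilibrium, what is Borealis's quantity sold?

Borealis's profit: π = (p_{Borealis} − 22)(249 − 3p_{Borealis} + 2p_{Alta}).
∂π/∂p_{Borealis} = 315 − 6p_{Borealis} + 2p_{Alta} = 0 ⇒ p_{Borealis} = 52.5 + (1/3)p_{Alta}.
Setting p_{Borealis} = p_{Alta} in the reaction function: p_{Borealis} = 52.5 + (1/3)p_{Borealis}, so p_{Borealis} = 52.5 / (2/3) = 78.75.
q_{Borealis} = 249 − 3·78.75 + 2·78.75 = 170.25.

170.25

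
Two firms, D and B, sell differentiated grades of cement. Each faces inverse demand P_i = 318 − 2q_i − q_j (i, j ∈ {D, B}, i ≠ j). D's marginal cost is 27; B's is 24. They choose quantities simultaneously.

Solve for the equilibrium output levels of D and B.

58, 59

Firm D's profit: π = q_D(318 − 2q_D − q_B) − 27q_D.
∂π/∂q_D = 291 − 4q_D − q_B = 0 ⇒ q_D = 72.75 − 0.25q_B.
Similarly q_B = 73.5 − 0.25q_D.
Plugging q_B into D's best response: q_D = 72.75 − 0.25(73.5 − 0.25q_D) ⇒ 0.9375q_D = 54.375, so q_D = 58.
Then q_B = 73.5 − 0.25·58 = 59.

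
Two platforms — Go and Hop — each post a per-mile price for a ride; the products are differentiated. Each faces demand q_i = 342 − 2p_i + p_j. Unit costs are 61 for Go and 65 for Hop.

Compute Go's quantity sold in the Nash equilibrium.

Go's profit: π = (p_{Go} − 61)(342 − 2p_{Go} + p_{Hop}).
∂π/∂p_{Go} = 464 − 4p_{Go} + p_{Hop} = 0 ⇒ p_{Go} = 116 + 0.25p_{Hop}.
Similarly p_{Hop} = 118 + 0.25p_{Go}.
Plugging p_{Hop} into Go's best response: p_{Go} = 116 + 0.25(118 + 0.25p_{Go}) ⇒ 0.9375p_{Go} = 145.5, so p_{Go} = 155.2.
Then p_{Hop} = 118 + 0.25·155.2 = 156.8.
q_{Go} = 342 − 2·155.2 + 156.8 = 188.4.

188.4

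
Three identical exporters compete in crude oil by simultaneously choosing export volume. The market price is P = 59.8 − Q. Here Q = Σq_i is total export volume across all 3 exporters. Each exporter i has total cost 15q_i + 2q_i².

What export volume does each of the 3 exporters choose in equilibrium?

A representative exporter's profit is π_i = q_i(59.8 − Q) − 15q_i − 2q_i², with Q = q_i + Σ_{j≠i} q_j.
First-order condition: 44.8 − 6q_i − Σ_{j≠i} q_j = 0.
In a symmetric equilibrium every exporter chooses the same q, so Σ_{j≠i} q_j = 2q. The condition becomes 44.8 − 8q = 0, giving q = 44.8/8 = 5.6.

5.6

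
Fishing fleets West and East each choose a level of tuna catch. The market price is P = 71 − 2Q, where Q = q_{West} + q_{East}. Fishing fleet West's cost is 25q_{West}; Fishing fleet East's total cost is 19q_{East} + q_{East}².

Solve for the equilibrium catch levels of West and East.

8.6, 5.8

Fishing fleet West's profit: π = q_{West}(71 − 2(q_{West} + q_{East})) − 25q_{West}.
∂π/∂q_{West} = 46 − 4q_{West} − 2q_{East} = 0, so q_{West} = 11.5 − 0.5q_{East}.
For East: ∂π/∂q_{East} = 52 − 6q_{East} − 2q_{West} = 0 ⇒ q_{East} = 26/3 − (1/3)q_{West}.
Substituting the second reaction function into the first: q_{West} = 11.5 − 0.5(26/3 − (1/3)q_{West}), which gives (5/6)q_{West} = 43/6 ⇒ q_{West} = 8.6.
Then q_{East} = 26/3 − (1/3)·8.6 = 5.8.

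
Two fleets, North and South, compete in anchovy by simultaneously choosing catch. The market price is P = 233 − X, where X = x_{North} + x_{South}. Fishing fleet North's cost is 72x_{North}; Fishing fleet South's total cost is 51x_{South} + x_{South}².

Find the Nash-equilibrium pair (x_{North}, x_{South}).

Fishing fleet North's profit: π = x_{North}(233 − (x_{North} + x_{South})) − 72x_{North}.
∂π/∂x_{North} = 161 − 2x_{North} − x_{South} = 0, so x_{North} = 80.5 − 0.5x_{South}.
For South: ∂π/∂x_{South} = 182 − 4x_{South} − x_{North} = 0 ⇒ x_{South} = 45.5 − 0.25x_{North}.
Substituting the second reaction function into the first: x_{North} = 80.5 − 0.5(45.5 − 0.25x_{North}), which gives 0.875x_{North} = 57.75 ⇒ x_{North} = 66.
Then x_{South} = 45.5 − 0.25·66 = 29.

66, 29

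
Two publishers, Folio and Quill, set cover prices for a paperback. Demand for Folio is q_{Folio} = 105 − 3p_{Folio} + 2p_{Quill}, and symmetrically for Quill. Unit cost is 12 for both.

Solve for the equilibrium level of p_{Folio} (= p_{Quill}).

35.25

Folio's profit: π = (p_{Folio} − 12)(105 − 3p_{Folio} + 2p_{Quill}).
∂π/∂p_{Folio} = 141 − 6p_{Folio} + 2p_{Quill} = 0 ⇒ p_{Folio} = 23.5 + (1/3)p_{Quill}.
The game is symmetric, so in equilibrium p_{Quill} = p_{Folio}: the reaction function gives (2/3)p_{Folio} = 23.5, hence p_{Folio} = 35.25.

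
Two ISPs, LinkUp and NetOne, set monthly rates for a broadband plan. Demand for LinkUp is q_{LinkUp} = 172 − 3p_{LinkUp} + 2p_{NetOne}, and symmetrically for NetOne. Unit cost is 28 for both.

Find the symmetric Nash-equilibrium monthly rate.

64

LinkUp's profit: π = (p_{LinkUp} − 28)(172 − 3p_{LinkUp} + 2p_{NetOne}).
∂π/∂p_{LinkUp} = 256 − 6p_{LinkUp} + 2p_{NetOne} = 0 ⇒ p_{LinkUp} = 128/3 + (1/3)p_{NetOne}.
Setting p_{LinkUp} = p_{NetOne} in the reaction function: p_{LinkUp} = 128/3 + (1/3)p_{LinkUp}, so p_{LinkUp} = (128/3) / (2/3) = 64.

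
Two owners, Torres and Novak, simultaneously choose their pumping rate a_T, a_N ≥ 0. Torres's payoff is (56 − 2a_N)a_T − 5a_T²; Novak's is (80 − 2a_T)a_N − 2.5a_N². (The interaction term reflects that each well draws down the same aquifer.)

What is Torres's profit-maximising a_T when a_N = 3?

Expanding Torres's payoff: 56a_T − 2a_Na_T − 5a_T².
∂π/∂a_T = 56 − 2a_N − 10a_T = 0, so a_T = 5.6 − 0.2a_N.
At a_N = 3: a_T = 5.6 − 0.2·3 = 5.

5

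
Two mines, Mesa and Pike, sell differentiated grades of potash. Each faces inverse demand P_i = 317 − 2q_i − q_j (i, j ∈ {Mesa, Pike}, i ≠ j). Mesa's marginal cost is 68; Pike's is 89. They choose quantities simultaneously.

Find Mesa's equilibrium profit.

5242.88

Mine Mesa's profit: π = q_{Mesa}(317 − 2q_{Mesa} − q_{Pike}) − 68q_{Mesa}.
∂π/∂q_{Mesa} = 249 − 4q_{Mesa} − q_{Pike} = 0 ⇒ q_{Mesa} = 62.25 − 0.25q_{Pike}.
Similarly q_{Pike} = 57 − 0.25q_{Mesa}.
Solving the two reaction functions simultaneously: (1 − (−0.25)(−0.25))q_{Mesa} = 62.25 − 0.25·57, so 0.9375q_{Mesa} = 48 and q_{Mesa} = 51.2.
Then q_{Pike} = 57 − 0.25·51.2 = 44.2.
P_{Mesa} = 317 − 2·51.2 − 44.2 = 170.4.
Profit = (170.4 − 68)·51.2 = 5242.88.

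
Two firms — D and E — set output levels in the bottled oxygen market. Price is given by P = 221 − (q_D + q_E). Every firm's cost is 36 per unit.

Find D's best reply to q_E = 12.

86.5

Firm D's profit: π = q_D(221 − (q_D + q_E)) − 36q_D.
∂π/∂q_D = 185 − 2q_D − q_E = 0, so q_D = 92.5 − 0.5q_E.
At q_E = 12: q_D = 92.5 − 0.5·12 = 86.5.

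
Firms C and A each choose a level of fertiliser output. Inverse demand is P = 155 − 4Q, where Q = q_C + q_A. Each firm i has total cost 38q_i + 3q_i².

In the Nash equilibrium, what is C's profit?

Firm C's profit: π = q_C(155 − 4(q_C + q_A)) − 38q_C − 3q_C².
∂π/∂q_C = 117 − 14q_C − 4q_A = 0, so q_C = 117/14 − (2/7)q_A.
By symmetry q_A = q_C; substituting into the reaction function, (9/7)q_C = 117/14 and q_C = 6.5.
Price P = 155 − 4·13 = 103.
C's profit: (103 − 38)·6.5 − 3(6.5)² = 295.75.

295.75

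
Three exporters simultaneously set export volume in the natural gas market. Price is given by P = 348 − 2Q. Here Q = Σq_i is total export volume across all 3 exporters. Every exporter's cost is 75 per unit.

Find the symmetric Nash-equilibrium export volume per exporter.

34.125

A representative exporter's profit is π_i = q_i(348 − 2Q) − 75q_i, with Q = q_i + Σ_{j≠i} q_j.
First-order condition: 273 − 4q_i − 2Σ_{j≠i} q_j = 0.
With identical exporters, set every q_j = q: then 273 − 4q − 4q = 0, i.e. q = 273/8 = 34.125.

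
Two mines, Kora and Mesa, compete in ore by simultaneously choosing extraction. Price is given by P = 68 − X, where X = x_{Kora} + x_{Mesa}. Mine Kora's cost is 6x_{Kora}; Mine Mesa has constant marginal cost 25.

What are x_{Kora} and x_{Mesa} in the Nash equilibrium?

Mine Kora's profit: π = x_{Kora}(68 − (x_{Kora} + x_{Mesa})) − 6x_{Kora}.
∂π/∂x_{Kora} = 62 − 2x_{Kora} − x_{Mesa} = 0, so x_{Kora} = 31 − 0.5x_{Mesa}.
By the same steps for Mesa: x_{Mesa} = 21.5 − 0.5x_{Kora}.
Solving the two reaction functions simultaneously: (1 − (−0.5)(−0.5))x_{Kora} = 31 − 0.5·21.5, so 0.75x_{Kora} = 20.25 and x_{Kora} = 27.
Then x_{Mesa} = 21.5 − 0.5·27 = 8.

27, 8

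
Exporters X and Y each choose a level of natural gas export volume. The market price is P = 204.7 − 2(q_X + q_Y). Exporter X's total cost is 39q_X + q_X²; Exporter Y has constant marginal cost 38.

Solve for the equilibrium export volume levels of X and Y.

Exporter X's profit: π = q_X(204.7 − 2(q_X + q_Y)) − 39q_X − q_X².
∂π/∂q_X = 165.7 − 6q_X − 2q_Y = 0, so q_X = 1657/60 − (1/3)q_Y.
For Y: ∂π/∂q_Y = 166.7 − 4q_Y − 2q_X = 0 ⇒ q_Y = 41.675 − 0.5q_X.
Substituting the second reaction function into the first: q_X = 1657/60 − (1/3)(41.675 − 0.5q_X), which gives (5/6)q_X = 13.725 ⇒ q_X = 16.47.
Then q_Y = 41.675 − 0.5·16.47 = 33.44.

16.47, 33.44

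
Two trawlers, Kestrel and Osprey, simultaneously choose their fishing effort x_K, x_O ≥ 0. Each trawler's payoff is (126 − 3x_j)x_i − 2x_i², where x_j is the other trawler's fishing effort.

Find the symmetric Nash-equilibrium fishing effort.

18

Kestrel's payoff is (126 − 3x_O)x_K − 2x_K².
∂π/∂x_K = 126 − 3x_O − 4x_K = 0, so x_K = 31.5 − 0.75x_O.
Setting x_K = x_O in the reaction function: x_K = 31.5 − 0.75x_K, so x_K = 31.5 / 1.75 = 18.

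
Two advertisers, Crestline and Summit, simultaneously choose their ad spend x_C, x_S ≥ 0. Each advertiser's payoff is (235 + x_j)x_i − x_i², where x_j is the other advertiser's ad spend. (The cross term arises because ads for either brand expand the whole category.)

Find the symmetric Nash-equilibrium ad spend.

Crestline's payoff is (235 + x_S)x_C − x_C².
∂π/∂x_C = 235 + x_S − 2x_C = 0, so x_C = 117.5 + 0.5x_S.
Setting x_C = x_S in the reaction function: x_C = 117.5 + 0.5x_C, so x_C = 117.5 / 0.5 = 235.

235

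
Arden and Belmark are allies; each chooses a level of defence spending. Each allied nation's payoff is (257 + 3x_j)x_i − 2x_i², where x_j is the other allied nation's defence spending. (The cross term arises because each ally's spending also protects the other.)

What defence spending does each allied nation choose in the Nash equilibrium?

257

Arden's payoff is (257 + 3x_B)x_A − 2x_A².
∂π/∂x_A = 257 + 3x_B − 4x_A = 0, so x_A = 64.25 + 0.75x_B.
The game is symmetric, so in equilibrium x_B = x_A: the reaction function gives 0.25x_A = 64.25, hence x_A = 257.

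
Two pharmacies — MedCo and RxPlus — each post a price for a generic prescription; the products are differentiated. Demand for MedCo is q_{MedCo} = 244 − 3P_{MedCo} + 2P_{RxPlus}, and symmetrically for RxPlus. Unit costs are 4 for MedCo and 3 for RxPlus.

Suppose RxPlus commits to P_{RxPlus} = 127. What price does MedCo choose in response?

85

MedCo's profit: π = (P_{MedCo} − 4)(244 − 3P_{MedCo} + 2P_{RxPlus}).
∂π/∂P_{MedCo} = 256 − 6P_{MedCo} + 2P_{RxPlus} = 0 ⇒ P_{MedCo} = 128/3 + (1/3)P_{RxPlus}.
At P_{RxPlus} = 127: P_{MedCo} = 128/3 + (1/3)·127 = 85.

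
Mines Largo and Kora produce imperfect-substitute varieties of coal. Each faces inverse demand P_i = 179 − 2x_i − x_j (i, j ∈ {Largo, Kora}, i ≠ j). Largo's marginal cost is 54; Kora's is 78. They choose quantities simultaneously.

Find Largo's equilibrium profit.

1415.12

Mine Largo's profit: π = x_{Largo}(179 − 2x_{Largo} − x_{Kora}) − 54x_{Largo}.
∂π/∂x_{Largo} = 125 − 4x_{Largo} − x_{Kora} = 0 ⇒ x_{Largo} = 31.25 − 0.25x_{Kora}.
Similarly x_{Kora} = 25.25 − 0.25x_{Largo}.
Plugging x_{Kora} into Largo's best response: x_{Largo} = 31.25 − 0.25(25.25 − 0.25x_{Largo}) ⇒ 0.9375x_{Largo} = 24.9375, so x_{Largo} = 26.6.
Then x_{Kora} = 25.25 − 0.25·26.6 = 18.6.
P_{Largo} = 179 − 2·26.6 − 18.6 = 107.2.
Profit = (107.2 − 54)·26.6 = 1415.12.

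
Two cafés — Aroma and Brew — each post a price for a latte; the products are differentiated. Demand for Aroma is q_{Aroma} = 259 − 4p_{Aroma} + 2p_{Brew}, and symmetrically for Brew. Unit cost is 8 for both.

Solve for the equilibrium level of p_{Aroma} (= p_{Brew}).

48.5

Aroma's profit: π = (p_{Aroma} − 8)(259 − 4p_{Aroma} + 2p_{Brew}).
∂π/∂p_{Aroma} = 291 − 8p_{Aroma} + 2p_{Brew} = 0 ⇒ p_{Aroma} = 36.375 + 0.25p_{Brew}.
The game is symmetric, so in equilibrium p_{Brew} = p_{Aroma}: the reaction function gives 0.75p_{Aroma} = 36.375, hence p_{Aroma} = 48.5.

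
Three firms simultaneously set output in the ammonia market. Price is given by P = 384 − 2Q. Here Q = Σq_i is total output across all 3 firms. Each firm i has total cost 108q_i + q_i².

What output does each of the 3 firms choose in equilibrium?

A representative firm's profit is π_i = q_i(384 − 2Q) − 108q_i − q_i², with Q = q_i + Σ_{j≠i} q_j.
First-order condition: 276 − 6q_i − 2Σ_{j≠i} q_j = 0.
Imposing symmetry (q_j = q for all j) turns Σ_{j≠i} q_j into 2q, so 276 = 10q and q = 27.6.

27.6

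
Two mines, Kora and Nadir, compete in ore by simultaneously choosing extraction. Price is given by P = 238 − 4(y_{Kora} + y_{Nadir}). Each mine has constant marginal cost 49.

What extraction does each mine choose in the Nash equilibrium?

Mine Kora's profit: π = y_{Kora}(238 − 4(y_{Kora} + y_{Nadir})) − 49y_{Kora}.
∂π/∂y_{Kora} = 189 − 8y_{Kora} − 4y_{Nadir} = 0, so y_{Kora} = 23.625 − 0.5y_{Nadir}.
Setting y_{Kora} = y_{Nadir} in the reaction function: y_{Kora} = 23.625 − 0.5y_{Kora}, so y_{Kora} = 23.625 / 1.5 = 15.75.

15.75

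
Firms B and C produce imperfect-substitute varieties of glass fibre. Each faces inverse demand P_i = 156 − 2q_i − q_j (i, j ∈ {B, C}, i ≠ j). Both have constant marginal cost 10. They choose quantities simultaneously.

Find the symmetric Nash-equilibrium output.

Firm B's profit: π = q_B(156 − 2q_B − q_C) − 10q_B.
∂π/∂q_B = 146 − 4q_B − q_C = 0 ⇒ q_B = 36.5 − 0.25q_C.
The game is symmetric, so in equilibrium q_C = q_B: the reaction function gives 1.25q_B = 36.5, hence q_B = 29.2.

29.2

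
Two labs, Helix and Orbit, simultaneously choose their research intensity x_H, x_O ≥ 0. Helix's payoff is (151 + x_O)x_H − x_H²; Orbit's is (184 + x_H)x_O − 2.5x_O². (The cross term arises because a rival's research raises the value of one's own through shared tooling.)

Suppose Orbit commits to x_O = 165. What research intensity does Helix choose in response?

Expanding Helix's payoff: 151x_H + x_Ox_H − x_H².
∂π/∂x_H = 151 + x_O − 2x_H = 0, so x_H = 75.5 + 0.5x_O.
At x_O = 165: x_H = 75.5 + 0.5·165 = 158.

158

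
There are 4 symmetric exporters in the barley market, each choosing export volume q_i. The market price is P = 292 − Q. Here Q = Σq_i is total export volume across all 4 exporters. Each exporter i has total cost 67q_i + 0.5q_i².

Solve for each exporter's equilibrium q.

37.5

A representative exporter's profit is π_i = q_i(292 − Q) − 67q_i − 0.5q_i², with Q = q_i + Σ_{j≠i} q_j.
First-order condition: 225 − 3q_i − Σ_{j≠i} q_j = 0.
In a symmetric equilibrium every exporter chooses the same q, so Σ_{j≠i} q_j = 3q. The condition becomes 225 − 6q = 0, giving q = 225/6 = 37.5.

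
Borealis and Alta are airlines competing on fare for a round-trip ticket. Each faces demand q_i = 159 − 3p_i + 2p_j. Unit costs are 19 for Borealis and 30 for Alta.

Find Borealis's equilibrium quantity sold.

Borealis's profit: π = (p_{Borealis} − 19)(159 − 3p_{Borealis} + 2p_{Alta}).
∂π/∂p_{Borealis} = 216 − 6p_{Borealis} + 2p_{Alta} = 0 ⇒ p_{Borealis} = 36 + (1/3)p_{Alta}.
Similarly p_{Alta} = 41.5 + (1/3)p_{Borealis}.
Solving the two reaction functions simultaneously: (1 − (1/3)(1/3))p_{Borealis} = 36 + (1/3)·41.5, so (8/9)p_{Borealis} = 299/6 and p_{Borealis} = 56.0625.
Then p_{Alta} = 41.5 + (1/3)·56.0625 = 60.1875.
q_{Borealis} = 159 − 3·56.0625 + 2·60.1875 = 111.1875.

111.1875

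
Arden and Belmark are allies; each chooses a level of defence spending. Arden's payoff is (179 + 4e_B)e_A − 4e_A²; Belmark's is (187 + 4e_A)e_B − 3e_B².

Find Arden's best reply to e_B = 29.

Expanding Arden's payoff: 179e_A + 4e_Be_A − 4e_A².
∂π/∂e_A = 179 + 4e_B − 8e_A = 0, so e_A = 22.375 + 0.5e_B.
At e_B = 29: e_A = 22.375 + 0.5·29 = 36.875.

36.875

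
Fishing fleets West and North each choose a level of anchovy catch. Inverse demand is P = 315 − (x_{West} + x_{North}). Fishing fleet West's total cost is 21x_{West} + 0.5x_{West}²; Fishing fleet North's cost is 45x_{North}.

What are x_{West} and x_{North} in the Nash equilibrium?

63.6, 103.2

Fishing fleet West's profit: π = x_{West}(315 − (x_{West} + x_{North})) − 21x_{West} − 0.5x_{West}².
∂π/∂x_{West} = 294 − 3x_{West} − x_{North} = 0, so x_{West} = 98 − (1/3)x_{North}.
For North: ∂π/∂x_{North} = 270 − 2x_{North} − x_{West} = 0 ⇒ x_{North} = 135 − 0.5x_{West}.
Plugging x_{North} into West's best response: x_{West} = 98 − (1/3)(135 − 0.5x_{West}) ⇒ (5/6)x_{West} = 53, so x_{West} = 63.6.
Then x_{North} = 135 − 0.5·63.6 = 103.2.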